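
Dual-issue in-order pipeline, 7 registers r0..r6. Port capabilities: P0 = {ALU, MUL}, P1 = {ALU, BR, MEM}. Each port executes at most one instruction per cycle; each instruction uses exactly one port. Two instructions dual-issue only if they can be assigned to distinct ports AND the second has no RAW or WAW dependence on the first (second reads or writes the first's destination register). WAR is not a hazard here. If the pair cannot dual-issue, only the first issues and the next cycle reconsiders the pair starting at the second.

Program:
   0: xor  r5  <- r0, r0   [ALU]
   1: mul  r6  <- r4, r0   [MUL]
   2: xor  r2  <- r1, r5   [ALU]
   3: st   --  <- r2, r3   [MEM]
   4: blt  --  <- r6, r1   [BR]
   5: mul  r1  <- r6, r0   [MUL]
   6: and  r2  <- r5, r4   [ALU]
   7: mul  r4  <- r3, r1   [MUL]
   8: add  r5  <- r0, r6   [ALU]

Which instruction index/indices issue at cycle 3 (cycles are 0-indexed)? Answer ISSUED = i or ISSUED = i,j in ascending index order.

ISSUED = 4,5

[0] i0+i1  xor;mul  -- 2-wide
[1] i2  xor  -- RAW r2
[2] i3  st  -- no-port MEM/BR
[3] i4+i5  blt;mul  -- 2-wide
[4] i6+i7  and;mul  -- 2-wide
[5] i8  add  -- tail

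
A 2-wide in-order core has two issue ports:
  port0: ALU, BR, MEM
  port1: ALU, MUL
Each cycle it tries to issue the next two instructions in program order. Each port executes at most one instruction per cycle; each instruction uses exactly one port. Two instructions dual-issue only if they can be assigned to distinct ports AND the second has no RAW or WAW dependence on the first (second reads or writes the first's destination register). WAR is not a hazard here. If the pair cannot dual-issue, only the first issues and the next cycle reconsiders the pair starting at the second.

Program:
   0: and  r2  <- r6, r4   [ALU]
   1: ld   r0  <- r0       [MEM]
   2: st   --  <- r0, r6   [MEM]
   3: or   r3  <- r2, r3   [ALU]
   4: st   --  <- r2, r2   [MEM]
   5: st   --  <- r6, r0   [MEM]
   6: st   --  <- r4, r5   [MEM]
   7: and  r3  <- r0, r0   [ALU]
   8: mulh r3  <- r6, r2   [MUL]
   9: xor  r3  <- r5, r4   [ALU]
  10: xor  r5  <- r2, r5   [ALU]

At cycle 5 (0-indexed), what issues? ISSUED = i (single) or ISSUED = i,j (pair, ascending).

ISSUED = 8

[0] i0&i1  and;ld  -- dual
[1] i2&i3  st;or  -- dual
[2] i4  st  -- no-port MEM/MEM
[3] i5  st  -- no-port MEM/MEM
[4] i6&i7  st;and  -- dual
[5] i8  mulh  -- WAW r3
[6] i9&i10  xor;xor  -- dual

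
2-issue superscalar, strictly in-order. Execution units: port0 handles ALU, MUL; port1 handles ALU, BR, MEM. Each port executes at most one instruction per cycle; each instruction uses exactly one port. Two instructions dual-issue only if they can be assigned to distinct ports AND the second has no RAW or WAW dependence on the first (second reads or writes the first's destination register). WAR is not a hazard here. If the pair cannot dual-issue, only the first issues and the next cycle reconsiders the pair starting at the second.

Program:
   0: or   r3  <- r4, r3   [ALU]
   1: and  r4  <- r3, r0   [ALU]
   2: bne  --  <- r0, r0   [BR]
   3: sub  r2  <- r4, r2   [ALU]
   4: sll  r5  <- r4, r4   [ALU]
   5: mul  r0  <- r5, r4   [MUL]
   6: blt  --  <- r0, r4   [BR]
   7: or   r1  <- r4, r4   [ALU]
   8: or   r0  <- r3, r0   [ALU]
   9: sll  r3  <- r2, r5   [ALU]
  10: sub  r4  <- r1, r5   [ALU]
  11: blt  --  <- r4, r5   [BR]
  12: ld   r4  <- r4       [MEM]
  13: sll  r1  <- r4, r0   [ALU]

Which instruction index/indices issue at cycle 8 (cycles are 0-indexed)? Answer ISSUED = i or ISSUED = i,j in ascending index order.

ISSUED = 12

  cy0 -> i0 (or) RAW r3
  cy1 -> i1&i2 (and bne) dual
  cy2 -> i3&i4 (sub sll) dual
  cy3 -> i5 (mul) RAW r0
  cy4 -> i6&i7 (blt or) dual
  cy5 -> i8&i9 (or sll) dual
  cy6 -> i10 (sub) RAW r4
  cy7 -> i11 (blt) no-port BR/MEM
  cy8 -> i12 (ld) RAW r4
  cy9 -> i13 (sll) tail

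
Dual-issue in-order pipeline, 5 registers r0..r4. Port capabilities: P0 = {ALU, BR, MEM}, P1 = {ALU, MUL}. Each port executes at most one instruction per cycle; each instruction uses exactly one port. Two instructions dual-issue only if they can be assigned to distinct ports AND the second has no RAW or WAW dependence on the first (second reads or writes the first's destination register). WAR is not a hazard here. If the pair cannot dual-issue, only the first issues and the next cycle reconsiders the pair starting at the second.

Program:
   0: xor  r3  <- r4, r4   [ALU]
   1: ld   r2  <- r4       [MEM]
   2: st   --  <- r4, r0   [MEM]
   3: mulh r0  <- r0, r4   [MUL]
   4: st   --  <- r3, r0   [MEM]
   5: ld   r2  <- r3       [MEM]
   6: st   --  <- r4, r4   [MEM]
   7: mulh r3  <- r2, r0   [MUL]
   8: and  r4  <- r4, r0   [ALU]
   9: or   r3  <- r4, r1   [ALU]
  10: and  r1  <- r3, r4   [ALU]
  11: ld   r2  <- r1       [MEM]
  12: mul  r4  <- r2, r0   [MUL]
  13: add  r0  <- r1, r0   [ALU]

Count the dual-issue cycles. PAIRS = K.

  cy0 -> i0,i1 (xor.ALU;ld.MEM) pair
  cy1 -> i2,i3 (st.MEM;mulh.MUL) pair
  cy2 -> i4 (st.MEM) no-port MEM/MEM
  cy3 -> i5 (ld.MEM) no-port MEM/MEM
  cy4 -> i6,i7 (st.MEM;mulh.MUL) pair
  cy5 -> i8 (and.ALU) RAW r4
  cy6 -> i9 (or.ALU) RAW r3
  cy7 -> i10 (and.ALU) RAW r1
  cy8 -> i11 (ld.MEM) RAW r2
  cy9 -> i12,i13 (mul.MUL;add.ALU) pair

PAIRS = 4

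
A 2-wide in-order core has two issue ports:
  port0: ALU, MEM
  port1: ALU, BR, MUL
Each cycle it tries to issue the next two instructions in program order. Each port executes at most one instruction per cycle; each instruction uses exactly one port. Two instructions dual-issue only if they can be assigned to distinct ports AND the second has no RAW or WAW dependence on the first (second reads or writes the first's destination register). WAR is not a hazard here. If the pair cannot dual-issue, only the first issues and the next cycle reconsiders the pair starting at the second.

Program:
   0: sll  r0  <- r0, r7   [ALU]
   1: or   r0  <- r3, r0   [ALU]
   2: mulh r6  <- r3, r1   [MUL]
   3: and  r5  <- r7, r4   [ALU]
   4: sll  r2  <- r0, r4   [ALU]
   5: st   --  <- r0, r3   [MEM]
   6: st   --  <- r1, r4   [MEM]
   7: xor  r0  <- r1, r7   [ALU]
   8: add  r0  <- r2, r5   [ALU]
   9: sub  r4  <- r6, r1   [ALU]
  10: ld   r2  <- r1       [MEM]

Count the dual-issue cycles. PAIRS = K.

c0: i0 sll  RAW+WAW r0
c1: i1,i2 or mulh  dual
c2: i3,i4 and sll  dual
c3: i5 st  no-port MEM/MEM
c4: i6,i7 st xor  dual
c5: i8,i9 add sub  dual
c6: i10 ld  tail

PAIRS = 4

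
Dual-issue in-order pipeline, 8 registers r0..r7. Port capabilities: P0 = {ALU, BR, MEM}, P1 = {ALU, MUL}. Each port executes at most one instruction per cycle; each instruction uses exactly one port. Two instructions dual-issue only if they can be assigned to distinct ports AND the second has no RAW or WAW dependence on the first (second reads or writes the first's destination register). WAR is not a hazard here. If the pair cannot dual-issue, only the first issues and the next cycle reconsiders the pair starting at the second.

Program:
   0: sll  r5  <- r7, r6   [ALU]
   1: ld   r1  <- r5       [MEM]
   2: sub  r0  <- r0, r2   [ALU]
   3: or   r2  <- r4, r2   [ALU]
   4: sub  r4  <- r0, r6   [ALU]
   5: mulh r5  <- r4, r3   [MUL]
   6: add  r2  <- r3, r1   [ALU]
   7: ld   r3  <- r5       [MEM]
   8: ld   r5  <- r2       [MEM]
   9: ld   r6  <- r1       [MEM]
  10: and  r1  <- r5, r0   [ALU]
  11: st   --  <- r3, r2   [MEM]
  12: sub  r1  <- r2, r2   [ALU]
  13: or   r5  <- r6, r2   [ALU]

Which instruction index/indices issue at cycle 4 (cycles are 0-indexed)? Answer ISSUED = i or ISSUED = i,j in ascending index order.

0. sll.ALU @i0  | RAW r5
1. ld.MEM sub.ALU @i1+i2  | 2-wide
2. or.ALU sub.ALU @i3+i4  | 2-wide
3. mulh.MUL add.ALU @i5+i6  | 2-wide
4. ld.MEM @i7  | no-port MEM/MEM
5. ld.MEM @i8  | no-port MEM/MEM
6. ld.MEM and.ALU @i9+i10  | 2-wide
7. st.MEM sub.ALU @i11+i12  | 2-wide
8. or.ALU @i13  | tail

ISSUED = 7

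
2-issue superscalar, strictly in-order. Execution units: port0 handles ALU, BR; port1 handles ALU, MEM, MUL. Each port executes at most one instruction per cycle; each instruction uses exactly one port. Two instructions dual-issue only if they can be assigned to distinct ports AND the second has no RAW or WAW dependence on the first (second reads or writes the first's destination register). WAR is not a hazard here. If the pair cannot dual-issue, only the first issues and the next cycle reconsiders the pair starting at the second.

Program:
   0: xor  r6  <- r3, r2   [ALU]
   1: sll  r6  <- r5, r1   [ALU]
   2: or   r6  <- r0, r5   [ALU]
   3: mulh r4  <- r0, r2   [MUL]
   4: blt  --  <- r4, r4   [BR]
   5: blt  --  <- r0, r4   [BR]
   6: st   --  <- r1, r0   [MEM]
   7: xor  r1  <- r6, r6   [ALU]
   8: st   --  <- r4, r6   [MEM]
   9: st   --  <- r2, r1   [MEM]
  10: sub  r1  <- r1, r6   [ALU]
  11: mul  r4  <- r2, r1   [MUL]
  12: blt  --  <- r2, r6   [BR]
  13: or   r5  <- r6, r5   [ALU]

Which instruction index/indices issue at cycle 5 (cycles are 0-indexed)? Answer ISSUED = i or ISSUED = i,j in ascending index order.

[0] i0  xor.ALU  -- WAW r6
[1] i1  sll.ALU  -- WAW r6
[2] i2+i3  or.ALU+mulh.MUL  -- pair
[3] i4  blt.BR  -- no-port BR/BR
[4] i5+i6  blt.BR+st.MEM  -- pair
[5] i7+i8  xor.ALU+st.MEM  -- pair
[6] i9+i10  st.MEM+sub.ALU  -- pair
[7] i11+i12  mul.MUL+blt.BR  -- pair
[8] i13  or.ALU  -- tail

ISSUED = 7,8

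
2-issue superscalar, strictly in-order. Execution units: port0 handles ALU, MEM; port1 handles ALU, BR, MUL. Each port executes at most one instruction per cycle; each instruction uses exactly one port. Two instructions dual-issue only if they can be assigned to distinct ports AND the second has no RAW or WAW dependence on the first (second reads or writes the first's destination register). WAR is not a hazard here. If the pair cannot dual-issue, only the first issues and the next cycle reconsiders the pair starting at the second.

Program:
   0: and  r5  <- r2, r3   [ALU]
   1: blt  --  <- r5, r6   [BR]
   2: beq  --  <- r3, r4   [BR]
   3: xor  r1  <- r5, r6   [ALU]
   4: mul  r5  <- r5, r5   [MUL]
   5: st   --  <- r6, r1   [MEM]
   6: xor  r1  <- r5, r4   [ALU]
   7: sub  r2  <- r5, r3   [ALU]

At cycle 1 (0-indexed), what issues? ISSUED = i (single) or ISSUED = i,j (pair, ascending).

  cy0 -> i0 (and.ALU) RAW r5
  cy1 -> i1 (blt.BR) no-port BR/BR
  cy2 -> i2+i3 (beq.BR+xor.ALU) pair
  cy3 -> i4+i5 (mul.MUL+st.MEM) pair
  cy4 -> i6+i7 (xor.ALU+sub.ALU) pair

ISSUED = 1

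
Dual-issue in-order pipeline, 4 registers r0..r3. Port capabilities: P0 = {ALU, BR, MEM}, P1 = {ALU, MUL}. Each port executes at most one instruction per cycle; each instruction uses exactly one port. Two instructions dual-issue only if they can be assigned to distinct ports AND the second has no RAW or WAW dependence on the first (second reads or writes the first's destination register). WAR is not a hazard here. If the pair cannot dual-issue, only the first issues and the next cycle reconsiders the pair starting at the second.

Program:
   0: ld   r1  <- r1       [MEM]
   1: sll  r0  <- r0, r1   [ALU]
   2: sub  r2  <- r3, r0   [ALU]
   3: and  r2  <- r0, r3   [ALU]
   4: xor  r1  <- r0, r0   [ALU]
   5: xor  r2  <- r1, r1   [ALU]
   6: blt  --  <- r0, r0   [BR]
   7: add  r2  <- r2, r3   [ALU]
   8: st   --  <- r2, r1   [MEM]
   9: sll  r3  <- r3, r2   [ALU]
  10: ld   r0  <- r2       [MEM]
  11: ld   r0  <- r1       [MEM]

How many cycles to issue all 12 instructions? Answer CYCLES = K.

#0 head=0: ld.MEM i0 RAW r1
#1 head=1: sll.ALU i1 RAW r0
#2 head=2: sub.ALU i2 WAW r2
#3 head=3: and.ALU xor.ALU i3+i4 2-wide
#4 head=5: xor.ALU blt.BR i5+i6 2-wide
#5 head=7: add.ALU i7 RAW r2
#6 head=8: st.MEM sll.ALU i8+i9 2-wide
#7 head=10: ld.MEM i10 no-port MEM/MEM
#8 head=11: ld.MEM i11 tail

CYCLES = 9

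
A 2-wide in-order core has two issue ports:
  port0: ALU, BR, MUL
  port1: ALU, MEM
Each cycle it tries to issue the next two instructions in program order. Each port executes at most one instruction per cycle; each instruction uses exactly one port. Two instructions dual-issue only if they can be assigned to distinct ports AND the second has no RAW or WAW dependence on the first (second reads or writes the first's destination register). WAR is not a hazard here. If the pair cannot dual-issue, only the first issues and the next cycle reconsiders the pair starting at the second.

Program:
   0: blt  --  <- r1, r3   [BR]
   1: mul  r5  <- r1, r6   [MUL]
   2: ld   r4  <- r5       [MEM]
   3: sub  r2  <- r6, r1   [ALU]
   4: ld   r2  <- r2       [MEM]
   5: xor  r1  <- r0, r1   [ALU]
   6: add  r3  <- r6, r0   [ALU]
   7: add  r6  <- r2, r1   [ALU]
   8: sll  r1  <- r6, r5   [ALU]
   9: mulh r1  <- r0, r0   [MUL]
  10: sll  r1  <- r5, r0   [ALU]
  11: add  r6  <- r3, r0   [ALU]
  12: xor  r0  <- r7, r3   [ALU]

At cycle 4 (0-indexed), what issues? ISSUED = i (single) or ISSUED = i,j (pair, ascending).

ISSUED = 6,7

c0: i0 blt.BR  no-port BR/MUL
c1: i1 mul.MUL  RAW r5
c2: i2&i3 ld.MEM;sub.ALU  pair
c3: i4&i5 ld.MEM;xor.ALU  pair
c4: i6&i7 add.ALU;add.ALU  pair
c5: i8 sll.ALU  WAW r1
c6: i9 mulh.MUL  WAW r1
c7: i10&i11 sll.ALU;add.ALU  pair
c8: i12 xor.ALU  tail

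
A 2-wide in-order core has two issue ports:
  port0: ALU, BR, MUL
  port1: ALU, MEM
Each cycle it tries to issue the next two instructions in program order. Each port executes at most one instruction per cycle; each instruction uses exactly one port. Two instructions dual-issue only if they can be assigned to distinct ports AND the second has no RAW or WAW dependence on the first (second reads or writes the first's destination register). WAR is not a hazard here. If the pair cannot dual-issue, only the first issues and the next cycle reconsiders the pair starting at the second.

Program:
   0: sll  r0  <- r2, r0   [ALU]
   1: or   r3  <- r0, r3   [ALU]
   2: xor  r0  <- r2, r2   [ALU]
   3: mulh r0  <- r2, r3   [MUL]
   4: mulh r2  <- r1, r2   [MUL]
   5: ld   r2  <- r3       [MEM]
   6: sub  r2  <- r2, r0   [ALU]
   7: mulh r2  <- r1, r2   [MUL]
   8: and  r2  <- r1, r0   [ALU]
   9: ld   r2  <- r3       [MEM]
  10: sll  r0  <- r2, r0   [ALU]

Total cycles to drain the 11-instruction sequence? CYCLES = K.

CYCLES = 10

t=0 i0:sll ; RAW r0
t=1 i1,i2:or+xor ; 2-wide
t=2 i3:mulh ; no-port MUL/MUL
t=3 i4:mulh ; WAW r2
t=4 i5:ld ; RAW+WAW r2
t=5 i6:sub ; RAW+WAW r2
t=6 i7:mulh ; WAW r2
t=7 i8:and ; WAW r2
t=8 i9:ld ; RAW r2
t=9 i10:sll ; tail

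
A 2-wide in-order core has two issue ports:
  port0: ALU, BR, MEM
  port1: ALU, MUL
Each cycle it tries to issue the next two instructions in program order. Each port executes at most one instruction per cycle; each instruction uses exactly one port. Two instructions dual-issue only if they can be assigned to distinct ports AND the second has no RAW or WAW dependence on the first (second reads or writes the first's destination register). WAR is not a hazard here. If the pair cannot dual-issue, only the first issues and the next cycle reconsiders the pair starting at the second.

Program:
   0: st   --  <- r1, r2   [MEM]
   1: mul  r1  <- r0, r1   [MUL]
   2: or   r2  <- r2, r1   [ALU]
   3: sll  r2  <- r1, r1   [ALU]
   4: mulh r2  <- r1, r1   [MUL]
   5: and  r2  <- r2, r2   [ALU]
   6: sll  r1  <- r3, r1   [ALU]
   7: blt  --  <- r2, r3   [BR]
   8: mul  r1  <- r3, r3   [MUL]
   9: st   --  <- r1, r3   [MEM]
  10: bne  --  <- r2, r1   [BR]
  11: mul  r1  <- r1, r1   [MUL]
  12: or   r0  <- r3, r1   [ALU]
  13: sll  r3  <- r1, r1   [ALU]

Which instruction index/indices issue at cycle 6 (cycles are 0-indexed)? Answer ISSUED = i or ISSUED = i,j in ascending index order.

ISSUED = 9

#0 head=0: st/mul i0,i1 pair
#1 head=2: or i2 WAW r2
#2 head=3: sll i3 WAW r2
#3 head=4: mulh i4 RAW+WAW r2
#4 head=5: and/sll i5,i6 pair
#5 head=7: blt/mul i7,i8 pair
#6 head=9: st i9 no-port MEM/BR
#7 head=10: bne/mul i10,i11 pair
#8 head=12: or/sll i12,i13 pair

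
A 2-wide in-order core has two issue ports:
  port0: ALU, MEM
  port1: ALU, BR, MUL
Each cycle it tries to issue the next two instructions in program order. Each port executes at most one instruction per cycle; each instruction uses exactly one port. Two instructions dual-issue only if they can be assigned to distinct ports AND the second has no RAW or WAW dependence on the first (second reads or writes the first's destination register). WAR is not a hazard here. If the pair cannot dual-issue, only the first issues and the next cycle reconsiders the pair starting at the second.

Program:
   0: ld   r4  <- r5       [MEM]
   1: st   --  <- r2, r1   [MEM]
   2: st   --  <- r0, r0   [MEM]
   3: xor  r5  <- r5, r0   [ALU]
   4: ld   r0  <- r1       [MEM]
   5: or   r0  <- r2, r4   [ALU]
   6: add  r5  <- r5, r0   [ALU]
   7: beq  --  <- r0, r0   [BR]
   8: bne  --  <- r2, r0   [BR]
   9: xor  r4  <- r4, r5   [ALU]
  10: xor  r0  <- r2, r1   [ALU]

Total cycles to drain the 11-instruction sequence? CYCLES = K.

[0] i0  ld  -- no-port MEM/MEM
[1] i1  st  -- no-port MEM/MEM
[2] i2+i3  st xor  -- 2-wide
[3] i4  ld  -- WAW r0
[4] i5  or  -- RAW r0
[5] i6+i7  add beq  -- 2-wide
[6] i8+i9  bne xor  -- 2-wide
[7] i10  xor  -- tail

CYCLES = 8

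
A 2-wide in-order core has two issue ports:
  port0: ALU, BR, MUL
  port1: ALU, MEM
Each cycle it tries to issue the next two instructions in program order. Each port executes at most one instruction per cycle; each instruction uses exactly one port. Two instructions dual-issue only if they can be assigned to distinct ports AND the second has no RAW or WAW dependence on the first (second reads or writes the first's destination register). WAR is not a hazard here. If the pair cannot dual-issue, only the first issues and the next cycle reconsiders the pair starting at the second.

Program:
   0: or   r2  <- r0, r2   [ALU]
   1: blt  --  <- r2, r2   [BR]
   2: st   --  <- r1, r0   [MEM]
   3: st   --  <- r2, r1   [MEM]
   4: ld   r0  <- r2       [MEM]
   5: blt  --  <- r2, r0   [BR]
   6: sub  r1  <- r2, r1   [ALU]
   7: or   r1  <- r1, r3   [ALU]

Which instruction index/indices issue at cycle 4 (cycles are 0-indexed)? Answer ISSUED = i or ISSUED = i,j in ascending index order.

  cy0 -> i0 (or) RAW r2
  cy1 -> i1&i2 (blt;st) 2-wide
  cy2 -> i3 (st) no-port MEM/MEM
  cy3 -> i4 (ld) RAW r0
  cy4 -> i5&i6 (blt;sub) 2-wide
  cy5 -> i7 (or) tail

ISSUED = 5,6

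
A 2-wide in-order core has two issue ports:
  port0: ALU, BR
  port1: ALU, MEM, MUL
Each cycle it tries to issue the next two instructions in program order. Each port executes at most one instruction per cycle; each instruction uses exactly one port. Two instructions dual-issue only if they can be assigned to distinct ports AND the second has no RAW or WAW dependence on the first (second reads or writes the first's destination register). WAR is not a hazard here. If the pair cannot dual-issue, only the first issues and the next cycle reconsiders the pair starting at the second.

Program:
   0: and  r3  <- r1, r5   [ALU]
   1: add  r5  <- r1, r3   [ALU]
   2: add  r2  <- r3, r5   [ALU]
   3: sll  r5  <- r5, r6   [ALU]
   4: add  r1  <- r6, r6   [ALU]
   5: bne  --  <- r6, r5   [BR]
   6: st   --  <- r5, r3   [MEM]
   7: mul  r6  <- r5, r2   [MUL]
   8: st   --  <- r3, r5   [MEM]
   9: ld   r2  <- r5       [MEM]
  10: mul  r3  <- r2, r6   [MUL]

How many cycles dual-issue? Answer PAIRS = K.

PAIRS = 2

c0: i0 and.ALU  RAW r3
c1: i1 add.ALU  RAW r5
c2: i2,i3 add.ALU/sll.ALU  pair
c3: i4,i5 add.ALU/bne.BR  pair
c4: i6 st.MEM  no-port MEM/MUL
c5: i7 mul.MUL  no-port MUL/MEM
c6: i8 st.MEM  no-port MEM/MEM
c7: i9 ld.MEM  no-port MEM/MUL
c8: i10 mul.MUL  tail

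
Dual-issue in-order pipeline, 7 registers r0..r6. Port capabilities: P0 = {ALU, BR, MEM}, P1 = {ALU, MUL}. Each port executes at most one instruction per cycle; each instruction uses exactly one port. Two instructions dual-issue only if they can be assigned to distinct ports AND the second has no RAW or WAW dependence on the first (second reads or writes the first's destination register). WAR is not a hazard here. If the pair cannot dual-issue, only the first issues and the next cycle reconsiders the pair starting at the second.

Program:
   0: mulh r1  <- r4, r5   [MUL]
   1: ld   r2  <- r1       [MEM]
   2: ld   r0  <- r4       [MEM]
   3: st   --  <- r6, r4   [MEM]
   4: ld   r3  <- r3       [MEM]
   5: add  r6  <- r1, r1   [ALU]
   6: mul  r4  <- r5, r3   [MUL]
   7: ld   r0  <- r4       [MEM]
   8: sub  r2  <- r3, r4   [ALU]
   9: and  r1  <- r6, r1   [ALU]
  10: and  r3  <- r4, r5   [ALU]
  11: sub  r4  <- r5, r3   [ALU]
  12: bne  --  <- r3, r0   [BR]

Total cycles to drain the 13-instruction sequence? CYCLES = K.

CYCLES = 9

  cy0 -> i0 (mulh) RAW r1
  cy1 -> i1 (ld) no-port MEM/MEM
  cy2 -> i2 (ld) no-port MEM/MEM
  cy3 -> i3 (st) no-port MEM/MEM
  cy4 -> i4/i5 (ld+add) pair
  cy5 -> i6 (mul) RAW r4
  cy6 -> i7/i8 (ld+sub) pair
  cy7 -> i9/i10 (and+and) pair
  cy8 -> i11/i12 (sub+bne) pair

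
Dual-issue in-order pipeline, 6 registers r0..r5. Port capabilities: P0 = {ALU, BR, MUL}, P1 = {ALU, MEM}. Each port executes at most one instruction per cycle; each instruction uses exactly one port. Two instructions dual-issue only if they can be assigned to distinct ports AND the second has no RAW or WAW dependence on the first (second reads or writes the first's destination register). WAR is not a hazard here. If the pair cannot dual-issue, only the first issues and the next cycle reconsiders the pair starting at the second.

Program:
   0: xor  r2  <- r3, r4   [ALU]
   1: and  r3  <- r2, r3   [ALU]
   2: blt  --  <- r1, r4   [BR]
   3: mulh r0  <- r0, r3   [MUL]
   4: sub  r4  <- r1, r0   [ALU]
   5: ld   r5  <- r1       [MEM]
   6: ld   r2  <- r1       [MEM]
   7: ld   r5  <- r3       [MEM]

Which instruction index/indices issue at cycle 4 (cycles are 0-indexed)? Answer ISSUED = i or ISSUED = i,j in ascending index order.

0. xor @i0  | RAW r2
1. and+blt @i1+i2  | 2-wide
2. mulh @i3  | RAW r0
3. sub+ld @i4+i5  | 2-wide
4. ld @i6  | no-port MEM/MEM
5. ld @i7  | tail

ISSUED = 6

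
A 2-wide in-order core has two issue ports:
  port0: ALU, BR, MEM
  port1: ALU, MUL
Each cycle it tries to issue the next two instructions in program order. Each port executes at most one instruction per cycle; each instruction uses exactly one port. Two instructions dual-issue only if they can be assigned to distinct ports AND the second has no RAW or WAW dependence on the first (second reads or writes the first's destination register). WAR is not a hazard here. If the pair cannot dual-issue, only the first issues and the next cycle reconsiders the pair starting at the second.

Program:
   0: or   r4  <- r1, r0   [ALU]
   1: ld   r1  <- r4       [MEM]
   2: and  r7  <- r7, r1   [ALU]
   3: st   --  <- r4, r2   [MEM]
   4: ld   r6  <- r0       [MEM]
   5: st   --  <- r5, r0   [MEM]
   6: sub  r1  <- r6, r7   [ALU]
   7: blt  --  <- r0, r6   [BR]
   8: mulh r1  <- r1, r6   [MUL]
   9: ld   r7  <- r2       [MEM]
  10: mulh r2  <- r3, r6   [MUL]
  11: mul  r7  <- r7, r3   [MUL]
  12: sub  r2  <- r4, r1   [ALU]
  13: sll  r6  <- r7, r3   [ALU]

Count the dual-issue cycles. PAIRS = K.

PAIRS = 5

c0: i0 or  RAW r4
c1: i1 ld  RAW r1
c2: i2/i3 and st  dual
c3: i4 ld  no-port MEM/MEM
c4: i5/i6 st sub  dual
c5: i7/i8 blt mulh  dual
c6: i9/i10 ld mulh  dual
c7: i11/i12 mul sub  dual
c8: i13 sll  tail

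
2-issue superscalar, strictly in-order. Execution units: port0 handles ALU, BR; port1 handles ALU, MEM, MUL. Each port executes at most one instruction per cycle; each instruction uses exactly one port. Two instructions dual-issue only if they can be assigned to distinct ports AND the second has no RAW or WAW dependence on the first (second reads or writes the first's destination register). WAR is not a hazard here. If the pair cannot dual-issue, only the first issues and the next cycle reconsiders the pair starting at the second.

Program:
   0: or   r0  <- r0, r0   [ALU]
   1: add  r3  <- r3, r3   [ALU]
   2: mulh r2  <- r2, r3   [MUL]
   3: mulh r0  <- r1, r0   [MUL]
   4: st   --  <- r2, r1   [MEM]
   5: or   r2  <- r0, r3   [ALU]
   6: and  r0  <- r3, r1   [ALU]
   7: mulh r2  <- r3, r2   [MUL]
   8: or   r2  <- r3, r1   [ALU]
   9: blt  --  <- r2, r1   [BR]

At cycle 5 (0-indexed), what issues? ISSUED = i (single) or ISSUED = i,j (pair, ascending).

ISSUED = 8

0. or.ALU add.ALU @i0+i1  | dual
1. mulh.MUL @i2  | no-port MUL/MUL
2. mulh.MUL @i3  | no-port MUL/MEM
3. st.MEM or.ALU @i4+i5  | dual
4. and.ALU mulh.MUL @i6+i7  | dual
5. or.ALU @i8  | RAW r2
6. blt.BR @i9  | tail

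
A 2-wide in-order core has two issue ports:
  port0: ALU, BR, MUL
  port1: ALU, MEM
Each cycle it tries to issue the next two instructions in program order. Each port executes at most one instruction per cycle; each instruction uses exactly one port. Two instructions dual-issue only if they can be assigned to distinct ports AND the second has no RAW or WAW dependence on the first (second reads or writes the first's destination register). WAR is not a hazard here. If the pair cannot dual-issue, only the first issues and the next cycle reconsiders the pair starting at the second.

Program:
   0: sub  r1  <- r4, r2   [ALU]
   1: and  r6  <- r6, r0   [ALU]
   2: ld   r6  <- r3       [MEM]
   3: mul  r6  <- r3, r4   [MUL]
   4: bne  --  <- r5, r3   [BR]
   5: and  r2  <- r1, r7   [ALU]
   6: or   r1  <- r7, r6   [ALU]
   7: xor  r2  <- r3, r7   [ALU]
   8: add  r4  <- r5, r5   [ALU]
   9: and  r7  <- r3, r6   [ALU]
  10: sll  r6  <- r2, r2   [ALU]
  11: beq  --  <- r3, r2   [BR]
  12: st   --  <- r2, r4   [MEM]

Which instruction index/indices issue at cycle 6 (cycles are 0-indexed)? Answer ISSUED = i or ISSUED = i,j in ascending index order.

ISSUED = 10,11

t=0 i0,i1:sub and ; pair
t=1 i2:ld ; WAW r6
t=2 i3:mul ; no-port MUL/BR
t=3 i4,i5:bne and ; pair
t=4 i6,i7:or xor ; pair
t=5 i8,i9:add and ; pair
t=6 i10,i11:sll beq ; pair
t=7 i12:st ; tail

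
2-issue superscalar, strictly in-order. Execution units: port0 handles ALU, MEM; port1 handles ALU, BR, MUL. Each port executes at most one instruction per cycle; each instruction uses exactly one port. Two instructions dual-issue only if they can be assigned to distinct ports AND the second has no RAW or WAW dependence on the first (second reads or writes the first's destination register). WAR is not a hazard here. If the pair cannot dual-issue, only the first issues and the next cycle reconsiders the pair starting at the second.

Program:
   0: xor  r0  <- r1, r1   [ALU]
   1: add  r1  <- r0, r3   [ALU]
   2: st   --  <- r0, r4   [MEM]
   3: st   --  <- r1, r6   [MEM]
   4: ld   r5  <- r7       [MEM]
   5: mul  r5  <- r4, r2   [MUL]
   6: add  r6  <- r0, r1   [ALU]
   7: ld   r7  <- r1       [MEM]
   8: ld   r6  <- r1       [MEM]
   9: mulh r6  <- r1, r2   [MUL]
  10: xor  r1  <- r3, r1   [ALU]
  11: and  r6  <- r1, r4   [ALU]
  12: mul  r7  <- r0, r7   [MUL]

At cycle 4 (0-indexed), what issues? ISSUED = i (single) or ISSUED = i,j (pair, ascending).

0. xor.ALU @i0  | RAW r0
1. add.ALU st.MEM @i1,i2  | pair
2. st.MEM @i3  | no-port MEM/MEM
3. ld.MEM @i4  | WAW r5
4. mul.MUL add.ALU @i5,i6  | pair
5. ld.MEM @i7  | no-port MEM/MEM
6. ld.MEM @i8  | WAW r6
7. mulh.MUL xor.ALU @i9,i10  | pair
8. and.ALU mul.MUL @i11,i12  | pair

ISSUED = 5,6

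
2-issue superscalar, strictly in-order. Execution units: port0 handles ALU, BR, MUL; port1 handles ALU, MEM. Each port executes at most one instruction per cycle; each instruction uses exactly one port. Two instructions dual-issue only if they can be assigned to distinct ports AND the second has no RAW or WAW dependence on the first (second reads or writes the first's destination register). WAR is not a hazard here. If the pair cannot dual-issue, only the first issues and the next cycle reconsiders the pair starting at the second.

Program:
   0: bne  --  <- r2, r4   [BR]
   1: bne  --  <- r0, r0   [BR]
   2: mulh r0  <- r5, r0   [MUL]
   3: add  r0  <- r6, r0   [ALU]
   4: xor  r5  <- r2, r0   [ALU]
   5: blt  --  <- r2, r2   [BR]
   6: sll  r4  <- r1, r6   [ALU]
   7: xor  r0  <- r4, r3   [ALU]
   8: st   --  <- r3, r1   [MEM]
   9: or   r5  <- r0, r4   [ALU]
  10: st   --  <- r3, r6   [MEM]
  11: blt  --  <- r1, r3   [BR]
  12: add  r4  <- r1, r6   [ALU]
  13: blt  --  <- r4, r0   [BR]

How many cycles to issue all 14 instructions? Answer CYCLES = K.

CYCLES = 10

#0 head=0: bne i0 no-port BR/BR
#1 head=1: bne i1 no-port BR/MUL
#2 head=2: mulh i2 RAW+WAW r0
#3 head=3: add i3 RAW r0
#4 head=4: xor/blt i4&i5 2-wide
#5 head=6: sll i6 RAW r4
#6 head=7: xor/st i7&i8 2-wide
#7 head=9: or/st i9&i10 2-wide
#8 head=11: blt/add i11&i12 2-wide
#9 head=13: blt i13 tail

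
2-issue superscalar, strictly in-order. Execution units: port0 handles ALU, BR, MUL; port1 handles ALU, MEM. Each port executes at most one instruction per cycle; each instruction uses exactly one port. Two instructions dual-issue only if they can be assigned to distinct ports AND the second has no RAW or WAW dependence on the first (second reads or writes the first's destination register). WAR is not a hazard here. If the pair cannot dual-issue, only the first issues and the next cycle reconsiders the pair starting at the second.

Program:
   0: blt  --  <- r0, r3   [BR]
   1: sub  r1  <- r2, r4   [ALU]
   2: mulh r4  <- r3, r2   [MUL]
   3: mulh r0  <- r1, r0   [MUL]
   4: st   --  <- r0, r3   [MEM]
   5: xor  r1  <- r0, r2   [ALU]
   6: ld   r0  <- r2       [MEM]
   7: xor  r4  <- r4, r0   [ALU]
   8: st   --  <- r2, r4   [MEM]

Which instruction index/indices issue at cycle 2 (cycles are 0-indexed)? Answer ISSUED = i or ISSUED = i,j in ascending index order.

ISSUED = 3

[0] i0,i1  blt.BR sub.ALU  -- dual
[1] i2  mulh.MUL  -- no-port MUL/MUL
[2] i3  mulh.MUL  -- RAW r0
[3] i4,i5  st.MEM xor.ALU  -- dual
[4] i6  ld.MEM  -- RAW r0
[5] i7  xor.ALU  -- RAW r4
[6] i8  st.MEM  -- tail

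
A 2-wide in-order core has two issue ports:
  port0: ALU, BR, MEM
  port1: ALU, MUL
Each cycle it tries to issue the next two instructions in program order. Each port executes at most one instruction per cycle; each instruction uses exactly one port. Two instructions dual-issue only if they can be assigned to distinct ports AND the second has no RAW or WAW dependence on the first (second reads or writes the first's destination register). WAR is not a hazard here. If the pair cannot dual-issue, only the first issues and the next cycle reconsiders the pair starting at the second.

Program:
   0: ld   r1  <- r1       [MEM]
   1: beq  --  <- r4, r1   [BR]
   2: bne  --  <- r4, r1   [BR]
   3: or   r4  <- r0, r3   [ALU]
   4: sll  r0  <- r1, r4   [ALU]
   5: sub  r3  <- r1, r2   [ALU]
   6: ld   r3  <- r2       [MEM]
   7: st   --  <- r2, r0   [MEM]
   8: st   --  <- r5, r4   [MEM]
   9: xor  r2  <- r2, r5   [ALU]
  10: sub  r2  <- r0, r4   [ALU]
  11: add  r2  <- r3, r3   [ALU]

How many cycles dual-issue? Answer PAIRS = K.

c0: i0 ld  no-port MEM/BR
c1: i1 beq  no-port BR/BR
c2: i2/i3 bne+or  pair
c3: i4/i5 sll+sub  pair
c4: i6 ld  no-port MEM/MEM
c5: i7 st  no-port MEM/MEM
c6: i8/i9 st+xor  pair
c7: i10 sub  WAW r2
c8: i11 add  tail

PAIRS = 3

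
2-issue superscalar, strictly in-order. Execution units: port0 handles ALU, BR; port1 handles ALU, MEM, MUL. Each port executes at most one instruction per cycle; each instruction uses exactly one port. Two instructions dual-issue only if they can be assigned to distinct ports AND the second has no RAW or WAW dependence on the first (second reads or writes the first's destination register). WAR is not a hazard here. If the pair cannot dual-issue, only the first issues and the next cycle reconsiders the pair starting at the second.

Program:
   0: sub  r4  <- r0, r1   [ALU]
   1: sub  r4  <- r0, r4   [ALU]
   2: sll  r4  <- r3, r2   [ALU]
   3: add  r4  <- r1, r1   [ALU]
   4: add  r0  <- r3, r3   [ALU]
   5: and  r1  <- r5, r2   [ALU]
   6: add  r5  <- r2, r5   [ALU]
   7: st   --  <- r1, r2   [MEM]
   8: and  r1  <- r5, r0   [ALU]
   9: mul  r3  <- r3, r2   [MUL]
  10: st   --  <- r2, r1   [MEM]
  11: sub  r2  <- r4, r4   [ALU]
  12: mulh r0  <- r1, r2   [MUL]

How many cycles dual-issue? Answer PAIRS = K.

t=0 i0:sub ; RAW+WAW r4
t=1 i1:sub ; WAW r4
t=2 i2:sll ; WAW r4
t=3 i3,i4:add+add ; 2-wide
t=4 i5,i6:and+add ; 2-wide
t=5 i7,i8:st+and ; 2-wide
t=6 i9:mul ; no-port MUL/MEM
t=7 i10,i11:st+sub ; 2-wide
t=8 i12:mulh ; tail

PAIRS = 4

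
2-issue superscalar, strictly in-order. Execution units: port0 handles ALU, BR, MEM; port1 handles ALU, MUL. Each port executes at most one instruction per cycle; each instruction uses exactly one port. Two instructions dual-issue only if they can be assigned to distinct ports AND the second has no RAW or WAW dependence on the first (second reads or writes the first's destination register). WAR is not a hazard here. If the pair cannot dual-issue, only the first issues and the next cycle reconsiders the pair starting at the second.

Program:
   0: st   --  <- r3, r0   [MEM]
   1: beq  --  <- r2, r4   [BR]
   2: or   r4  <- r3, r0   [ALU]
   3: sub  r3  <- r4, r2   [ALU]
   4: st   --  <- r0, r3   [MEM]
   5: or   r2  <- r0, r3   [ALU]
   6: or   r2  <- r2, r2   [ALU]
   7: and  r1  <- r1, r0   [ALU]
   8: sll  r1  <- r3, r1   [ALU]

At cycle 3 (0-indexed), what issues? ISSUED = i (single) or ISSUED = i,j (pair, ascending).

ISSUED = 4,5

0. st @i0  | no-port MEM/BR
1. beq;or @i1,i2  | pair
2. sub @i3  | RAW r3
3. st;or @i4,i5  | pair
4. or;and @i6,i7  | pair
5. sll @i8  | tail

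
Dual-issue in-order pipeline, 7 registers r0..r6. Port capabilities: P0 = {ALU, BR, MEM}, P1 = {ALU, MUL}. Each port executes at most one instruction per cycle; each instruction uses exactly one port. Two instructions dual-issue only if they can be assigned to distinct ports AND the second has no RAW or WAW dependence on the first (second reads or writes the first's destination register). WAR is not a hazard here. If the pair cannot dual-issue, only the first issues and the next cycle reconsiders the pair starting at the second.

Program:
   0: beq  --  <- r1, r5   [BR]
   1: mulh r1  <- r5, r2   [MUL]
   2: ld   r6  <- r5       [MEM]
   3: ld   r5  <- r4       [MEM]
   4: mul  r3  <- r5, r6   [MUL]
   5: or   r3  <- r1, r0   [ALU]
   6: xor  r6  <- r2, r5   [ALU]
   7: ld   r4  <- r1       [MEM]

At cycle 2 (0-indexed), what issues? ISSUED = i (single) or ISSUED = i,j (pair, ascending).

  cy0 -> i0,i1 (beq;mulh) pair
  cy1 -> i2 (ld) no-port MEM/MEM
  cy2 -> i3 (ld) RAW r5
  cy3 -> i4 (mul) WAW r3
  cy4 -> i5,i6 (or;xor) pair
  cy5 -> i7 (ld) tail

ISSUED = 3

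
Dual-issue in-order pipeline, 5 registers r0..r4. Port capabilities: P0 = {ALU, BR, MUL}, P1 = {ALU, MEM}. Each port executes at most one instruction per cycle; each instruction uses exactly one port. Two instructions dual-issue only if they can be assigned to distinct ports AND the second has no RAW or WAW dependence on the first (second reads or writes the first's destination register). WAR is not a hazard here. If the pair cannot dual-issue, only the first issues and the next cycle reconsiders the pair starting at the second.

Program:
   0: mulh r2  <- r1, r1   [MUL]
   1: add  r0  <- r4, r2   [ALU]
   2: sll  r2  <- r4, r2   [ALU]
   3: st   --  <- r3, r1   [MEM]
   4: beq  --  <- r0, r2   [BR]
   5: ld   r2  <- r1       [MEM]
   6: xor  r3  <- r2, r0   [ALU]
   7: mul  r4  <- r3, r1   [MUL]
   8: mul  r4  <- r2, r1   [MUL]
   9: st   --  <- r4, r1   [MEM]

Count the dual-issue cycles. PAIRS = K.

0. mulh.MUL @i0  | RAW r2
1. add.ALU+sll.ALU @i1&i2  | pair
2. st.MEM+beq.BR @i3&i4  | pair
3. ld.MEM @i5  | RAW r2
4. xor.ALU @i6  | RAW r3
5. mul.MUL @i7  | no-port MUL/MUL
6. mul.MUL @i8  | RAW r4
7. st.MEM @i9  | tail

PAIRS = 2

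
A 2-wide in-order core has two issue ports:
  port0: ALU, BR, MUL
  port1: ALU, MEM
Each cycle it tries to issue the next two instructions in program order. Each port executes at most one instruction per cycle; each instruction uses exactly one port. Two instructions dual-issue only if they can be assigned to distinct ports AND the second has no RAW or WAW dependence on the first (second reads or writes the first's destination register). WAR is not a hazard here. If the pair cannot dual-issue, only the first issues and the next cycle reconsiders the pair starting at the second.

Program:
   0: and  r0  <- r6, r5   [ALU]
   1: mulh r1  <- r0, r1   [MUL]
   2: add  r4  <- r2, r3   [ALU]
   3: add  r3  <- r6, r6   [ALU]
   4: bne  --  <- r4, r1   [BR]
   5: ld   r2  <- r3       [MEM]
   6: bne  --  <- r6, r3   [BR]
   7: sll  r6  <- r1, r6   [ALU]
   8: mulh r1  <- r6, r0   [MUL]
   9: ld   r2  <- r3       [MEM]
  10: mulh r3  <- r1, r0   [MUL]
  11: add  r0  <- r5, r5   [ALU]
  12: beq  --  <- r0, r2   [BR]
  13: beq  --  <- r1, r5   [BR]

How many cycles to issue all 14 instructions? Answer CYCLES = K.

CYCLES = 9

  cy0 -> i0 (and.ALU) RAW r0
  cy1 -> i1,i2 (mulh.MUL;add.ALU) pair
  cy2 -> i3,i4 (add.ALU;bne.BR) pair
  cy3 -> i5,i6 (ld.MEM;bne.BR) pair
  cy4 -> i7 (sll.ALU) RAW r6
  cy5 -> i8,i9 (mulh.MUL;ld.MEM) pair
  cy6 -> i10,i11 (mulh.MUL;add.ALU) pair
  cy7 -> i12 (beq.BR) no-port BR/BR
  cy8 -> i13 (beq.BR) tail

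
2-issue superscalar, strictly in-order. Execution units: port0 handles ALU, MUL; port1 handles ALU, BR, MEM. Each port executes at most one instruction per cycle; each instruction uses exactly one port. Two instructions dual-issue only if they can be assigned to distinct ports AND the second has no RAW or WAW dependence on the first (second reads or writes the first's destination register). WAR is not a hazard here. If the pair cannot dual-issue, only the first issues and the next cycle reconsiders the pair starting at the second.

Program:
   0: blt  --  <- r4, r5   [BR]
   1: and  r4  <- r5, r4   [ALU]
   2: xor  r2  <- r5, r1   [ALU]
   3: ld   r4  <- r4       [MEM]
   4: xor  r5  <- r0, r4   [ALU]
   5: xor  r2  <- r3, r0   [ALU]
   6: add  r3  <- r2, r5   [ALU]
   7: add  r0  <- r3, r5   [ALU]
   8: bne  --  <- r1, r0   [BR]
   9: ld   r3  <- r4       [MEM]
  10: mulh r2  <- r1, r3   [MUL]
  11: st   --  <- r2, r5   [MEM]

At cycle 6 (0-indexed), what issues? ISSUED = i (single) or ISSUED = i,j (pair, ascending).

c0: i0+i1 blt+and  dual
c1: i2+i3 xor+ld  dual
c2: i4+i5 xor+xor  dual
c3: i6 add  RAW r3
c4: i7 add  RAW r0
c5: i8 bne  no-port BR/MEM
c6: i9 ld  RAW r3
c7: i10 mulh  RAW r2
c8: i11 st  tail

ISSUED = 9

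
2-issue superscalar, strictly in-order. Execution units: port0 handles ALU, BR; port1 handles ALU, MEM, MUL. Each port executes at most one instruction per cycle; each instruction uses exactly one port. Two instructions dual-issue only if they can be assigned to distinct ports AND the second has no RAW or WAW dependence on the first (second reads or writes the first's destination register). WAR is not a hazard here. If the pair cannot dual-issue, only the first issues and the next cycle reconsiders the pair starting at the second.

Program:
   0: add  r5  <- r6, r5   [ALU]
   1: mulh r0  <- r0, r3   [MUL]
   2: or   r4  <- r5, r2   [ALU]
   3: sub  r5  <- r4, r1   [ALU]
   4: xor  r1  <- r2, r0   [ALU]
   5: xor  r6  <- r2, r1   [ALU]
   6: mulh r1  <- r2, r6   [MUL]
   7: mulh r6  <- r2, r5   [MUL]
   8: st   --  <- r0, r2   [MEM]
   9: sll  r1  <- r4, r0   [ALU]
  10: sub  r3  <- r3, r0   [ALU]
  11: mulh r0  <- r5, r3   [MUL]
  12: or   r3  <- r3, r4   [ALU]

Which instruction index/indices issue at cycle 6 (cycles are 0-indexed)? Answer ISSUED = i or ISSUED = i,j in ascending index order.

[0] i0+i1  add+mulh  -- dual
[1] i2  or  -- RAW r4
[2] i3+i4  sub+xor  -- dual
[3] i5  xor  -- RAW r6
[4] i6  mulh  -- no-port MUL/MUL
[5] i7  mulh  -- no-port MUL/MEM
[6] i8+i9  st+sll  -- dual
[7] i10  sub  -- RAW r3
[8] i11+i12  mulh+or  -- dual

ISSUED = 8,9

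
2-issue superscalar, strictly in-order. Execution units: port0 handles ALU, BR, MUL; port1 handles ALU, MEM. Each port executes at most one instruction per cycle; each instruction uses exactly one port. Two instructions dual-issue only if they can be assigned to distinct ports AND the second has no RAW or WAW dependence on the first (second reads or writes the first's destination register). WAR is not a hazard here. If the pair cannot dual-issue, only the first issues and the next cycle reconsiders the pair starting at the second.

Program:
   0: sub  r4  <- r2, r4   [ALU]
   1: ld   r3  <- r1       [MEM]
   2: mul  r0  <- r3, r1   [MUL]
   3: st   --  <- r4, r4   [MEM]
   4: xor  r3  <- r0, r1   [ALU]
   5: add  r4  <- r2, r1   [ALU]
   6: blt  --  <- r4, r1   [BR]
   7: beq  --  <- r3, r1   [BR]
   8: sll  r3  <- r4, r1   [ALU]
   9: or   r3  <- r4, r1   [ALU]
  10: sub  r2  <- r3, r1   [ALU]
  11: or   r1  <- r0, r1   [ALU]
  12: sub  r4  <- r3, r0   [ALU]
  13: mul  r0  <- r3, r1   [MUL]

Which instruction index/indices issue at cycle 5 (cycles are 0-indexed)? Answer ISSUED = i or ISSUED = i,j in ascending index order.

ISSUED = 9

t=0 i0,i1:sub.ALU/ld.MEM ; pair
t=1 i2,i3:mul.MUL/st.MEM ; pair
t=2 i4,i5:xor.ALU/add.ALU ; pair
t=3 i6:blt.BR ; no-port BR/BR
t=4 i7,i8:beq.BR/sll.ALU ; pair
t=5 i9:or.ALU ; RAW r3
t=6 i10,i11:sub.ALU/or.ALU ; pair
t=7 i12,i13:sub.ALU/mul.MUL ; pair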